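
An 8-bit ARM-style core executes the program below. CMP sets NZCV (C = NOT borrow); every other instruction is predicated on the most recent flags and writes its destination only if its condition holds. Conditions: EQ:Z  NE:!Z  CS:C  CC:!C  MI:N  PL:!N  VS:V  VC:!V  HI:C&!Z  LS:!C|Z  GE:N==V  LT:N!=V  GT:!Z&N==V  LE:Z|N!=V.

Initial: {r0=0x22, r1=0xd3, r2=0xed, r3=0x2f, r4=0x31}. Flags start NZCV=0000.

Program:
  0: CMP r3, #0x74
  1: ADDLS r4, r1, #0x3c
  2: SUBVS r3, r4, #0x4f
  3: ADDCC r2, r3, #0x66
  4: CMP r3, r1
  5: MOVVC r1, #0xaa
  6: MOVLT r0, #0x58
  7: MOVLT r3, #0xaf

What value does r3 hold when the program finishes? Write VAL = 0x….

[0] flags=1000 → (cmp)
[1] flags=1000 LS?T → r4=0x0f
[2] flags=1000 VS?F → skip
[3] flags=1000 CC?T → r2=0x95
[4] flags=0000 → (cmp)
[5] flags=0000 VC?T → r1=0xaa
[6] flags=0000 LT?F → skip
[7] flags=0000 LT?F → skip

VAL = 0x2f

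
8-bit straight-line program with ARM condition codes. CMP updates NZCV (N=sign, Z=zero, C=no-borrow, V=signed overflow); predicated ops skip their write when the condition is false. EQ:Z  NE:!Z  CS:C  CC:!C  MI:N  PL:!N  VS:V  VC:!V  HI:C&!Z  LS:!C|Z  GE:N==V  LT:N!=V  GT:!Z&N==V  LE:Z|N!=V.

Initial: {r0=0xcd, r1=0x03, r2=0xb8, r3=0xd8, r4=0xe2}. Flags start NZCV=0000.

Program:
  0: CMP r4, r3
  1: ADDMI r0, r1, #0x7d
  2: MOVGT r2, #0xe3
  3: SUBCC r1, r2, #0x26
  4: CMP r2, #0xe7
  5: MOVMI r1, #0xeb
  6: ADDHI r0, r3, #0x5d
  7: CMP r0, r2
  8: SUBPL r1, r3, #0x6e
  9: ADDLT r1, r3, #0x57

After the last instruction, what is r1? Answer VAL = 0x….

VAL = 0x2f

0: ✓ CMP  NZCV=0010
1: · ADDMI
2: ✓ MOVGT  r2←0xe3
3: · SUBCC
4: ✓ CMP  NZCV=1000
5: ✓ MOVMI  r1←0xeb
6: · ADDHI
7: ✓ CMP  NZCV=1000
8: · SUBPL
9: ✓ ADDLT  r1←0x2f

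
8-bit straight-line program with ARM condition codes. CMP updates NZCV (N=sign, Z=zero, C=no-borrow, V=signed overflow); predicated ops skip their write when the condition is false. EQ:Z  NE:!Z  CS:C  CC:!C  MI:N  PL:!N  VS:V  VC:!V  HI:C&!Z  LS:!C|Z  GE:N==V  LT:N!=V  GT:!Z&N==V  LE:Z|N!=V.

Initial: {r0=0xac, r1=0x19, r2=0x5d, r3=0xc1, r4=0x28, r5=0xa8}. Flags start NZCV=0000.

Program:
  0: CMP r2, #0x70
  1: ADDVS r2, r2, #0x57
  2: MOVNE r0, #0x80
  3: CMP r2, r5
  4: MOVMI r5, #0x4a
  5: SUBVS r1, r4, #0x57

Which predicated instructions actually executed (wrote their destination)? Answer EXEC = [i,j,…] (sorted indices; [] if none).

EXEC = [2,4,5]

0: ✓ CMP  NZCV=1000
1: · ADDVS
2: ✓ MOVNE  r0←0x80
3: ✓ CMP  NZCV=1001
4: ✓ MOVMI  r5←0x4a
5: ✓ SUBVS  r1←0xd1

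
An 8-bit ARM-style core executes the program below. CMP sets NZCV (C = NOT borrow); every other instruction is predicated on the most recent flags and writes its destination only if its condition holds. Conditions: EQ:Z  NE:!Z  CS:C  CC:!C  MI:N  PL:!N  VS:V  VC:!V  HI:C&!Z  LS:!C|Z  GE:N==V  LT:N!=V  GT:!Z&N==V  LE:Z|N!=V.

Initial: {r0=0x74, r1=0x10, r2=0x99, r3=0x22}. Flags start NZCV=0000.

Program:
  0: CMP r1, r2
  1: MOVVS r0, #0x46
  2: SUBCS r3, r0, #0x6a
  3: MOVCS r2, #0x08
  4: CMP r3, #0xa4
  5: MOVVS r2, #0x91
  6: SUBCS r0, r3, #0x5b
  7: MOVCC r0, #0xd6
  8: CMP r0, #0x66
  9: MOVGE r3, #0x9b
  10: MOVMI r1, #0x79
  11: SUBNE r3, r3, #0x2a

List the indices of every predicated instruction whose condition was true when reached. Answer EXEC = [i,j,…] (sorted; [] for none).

EXEC = [7,11]

[0] flags=0000 → (cmp)
[1] flags=0000 VS?F → skip
[2] flags=0000 CS?F → skip
[3] flags=0000 CS?F → skip
[4] flags=0000 → (cmp)
[5] flags=0000 VS?F → skip
[6] flags=0000 CS?F → skip
[7] flags=0000 CC?T → r0=0xd6
[8] flags=0011 → (cmp)
[9] flags=0011 GE?F → skip
[10] flags=0011 MI?F → skip
[11] flags=0011 NE?T → r3=0xf8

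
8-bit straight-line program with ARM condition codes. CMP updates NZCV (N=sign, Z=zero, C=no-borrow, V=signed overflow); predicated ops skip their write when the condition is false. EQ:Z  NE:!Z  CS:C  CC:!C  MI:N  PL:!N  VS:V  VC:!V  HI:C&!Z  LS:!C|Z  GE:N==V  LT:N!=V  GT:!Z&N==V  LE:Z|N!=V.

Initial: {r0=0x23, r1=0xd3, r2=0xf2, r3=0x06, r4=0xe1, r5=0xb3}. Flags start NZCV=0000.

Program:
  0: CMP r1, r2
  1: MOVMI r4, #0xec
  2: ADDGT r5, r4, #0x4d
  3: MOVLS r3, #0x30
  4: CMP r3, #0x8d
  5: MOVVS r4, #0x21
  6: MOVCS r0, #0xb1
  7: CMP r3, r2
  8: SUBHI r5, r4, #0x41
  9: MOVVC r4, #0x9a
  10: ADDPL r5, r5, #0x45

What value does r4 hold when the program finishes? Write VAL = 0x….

VAL = 0x9a

[0] flags=1000 → (cmp)
[1] flags=1000 MI?T → r4=0xec
[2] flags=1000 GT?F → skip
[3] flags=1000 LS?T → r3=0x30
[4] flags=1001 → (cmp)
[5] flags=1001 VS?T → r4=0x21
[6] flags=1001 CS?F → skip
[7] flags=0000 → (cmp)
[8] flags=0000 HI?F → skip
[9] flags=0000 VC?T → r4=0x9a
[10] flags=0000 PL?T → r5=0xf8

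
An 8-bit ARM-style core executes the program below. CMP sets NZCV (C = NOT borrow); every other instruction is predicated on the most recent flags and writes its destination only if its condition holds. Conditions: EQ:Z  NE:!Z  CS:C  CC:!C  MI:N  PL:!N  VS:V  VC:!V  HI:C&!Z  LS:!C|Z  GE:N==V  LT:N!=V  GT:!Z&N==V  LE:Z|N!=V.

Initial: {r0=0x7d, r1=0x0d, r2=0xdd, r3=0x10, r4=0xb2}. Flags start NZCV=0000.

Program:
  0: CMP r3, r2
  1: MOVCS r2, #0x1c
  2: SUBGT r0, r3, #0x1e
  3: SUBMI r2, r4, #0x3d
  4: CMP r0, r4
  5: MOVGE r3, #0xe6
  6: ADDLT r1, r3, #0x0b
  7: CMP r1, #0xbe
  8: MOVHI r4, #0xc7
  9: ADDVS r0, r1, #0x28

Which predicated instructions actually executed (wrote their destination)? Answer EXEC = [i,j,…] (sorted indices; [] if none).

0: ✓ CMP  NZCV=0000
1: · MOVCS
2: ✓ SUBGT  r0←0xf2
3: · SUBMI
4: ✓ CMP  NZCV=0010
5: ✓ MOVGE  r3←0xe6
6: · ADDLT
7: ✓ CMP  NZCV=0000
8: · MOVHI
9: · ADDVS

EXEC = [2,5]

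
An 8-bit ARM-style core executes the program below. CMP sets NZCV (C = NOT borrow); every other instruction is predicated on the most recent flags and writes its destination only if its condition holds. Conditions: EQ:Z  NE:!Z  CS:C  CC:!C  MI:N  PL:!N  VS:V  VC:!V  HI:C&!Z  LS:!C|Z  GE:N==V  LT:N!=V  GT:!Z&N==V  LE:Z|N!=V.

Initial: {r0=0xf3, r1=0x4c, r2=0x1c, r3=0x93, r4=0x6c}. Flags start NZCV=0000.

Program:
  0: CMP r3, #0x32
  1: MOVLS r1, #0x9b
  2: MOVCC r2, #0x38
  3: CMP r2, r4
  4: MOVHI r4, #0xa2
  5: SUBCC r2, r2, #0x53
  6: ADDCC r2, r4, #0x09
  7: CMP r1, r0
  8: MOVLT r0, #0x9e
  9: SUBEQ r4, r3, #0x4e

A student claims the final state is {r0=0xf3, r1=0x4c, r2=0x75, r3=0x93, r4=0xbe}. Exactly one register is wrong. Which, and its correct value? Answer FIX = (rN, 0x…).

FIX = (r4, 0x6c)

[0] flags=0011 → (cmp)
[1] flags=0011 LS?F → skip
[2] flags=0011 CC?F → skip
[3] flags=1000 → (cmp)
[4] flags=1000 HI?F → skip
[5] flags=1000 CC?T → r2=0xc9
[6] flags=1000 CC?T → r2=0x75
[7] flags=0000 → (cmp)
[8] flags=0000 LT?F → skip
[9] flags=0000 EQ?F → skip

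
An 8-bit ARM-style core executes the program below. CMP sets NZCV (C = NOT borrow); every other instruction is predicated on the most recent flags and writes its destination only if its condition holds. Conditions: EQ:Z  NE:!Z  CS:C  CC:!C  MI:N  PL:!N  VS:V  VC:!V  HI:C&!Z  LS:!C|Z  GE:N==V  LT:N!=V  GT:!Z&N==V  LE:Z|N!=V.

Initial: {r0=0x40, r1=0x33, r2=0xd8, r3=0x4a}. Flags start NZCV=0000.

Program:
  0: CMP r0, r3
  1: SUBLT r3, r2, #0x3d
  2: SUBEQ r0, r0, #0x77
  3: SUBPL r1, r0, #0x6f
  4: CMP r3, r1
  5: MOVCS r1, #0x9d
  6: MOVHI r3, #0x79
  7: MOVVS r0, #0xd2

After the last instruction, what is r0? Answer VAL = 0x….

VAL = 0xd2

[0] flags=1000 → (cmp)
[1] flags=1000 LT?T → r3=0x9b
[2] flags=1000 EQ?F → skip
[3] flags=1000 PL?F → skip
[4] flags=0011 → (cmp)
[5] flags=0011 CS?T → r1=0x9d
[6] flags=0011 HI?T → r3=0x79
[7] flags=0011 VS?T → r0=0xd2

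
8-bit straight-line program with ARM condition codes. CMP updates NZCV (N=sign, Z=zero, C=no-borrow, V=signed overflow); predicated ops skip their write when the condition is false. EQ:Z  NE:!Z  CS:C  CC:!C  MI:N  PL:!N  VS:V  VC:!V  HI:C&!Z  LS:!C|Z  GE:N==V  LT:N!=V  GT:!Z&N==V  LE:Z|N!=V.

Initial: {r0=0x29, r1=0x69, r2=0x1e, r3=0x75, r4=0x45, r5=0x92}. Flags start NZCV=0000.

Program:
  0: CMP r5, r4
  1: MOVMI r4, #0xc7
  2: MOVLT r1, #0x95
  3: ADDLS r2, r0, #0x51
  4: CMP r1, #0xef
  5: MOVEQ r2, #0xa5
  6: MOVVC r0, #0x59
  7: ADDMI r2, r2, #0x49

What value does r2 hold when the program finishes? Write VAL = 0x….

[0] flags=0011 → (cmp)
[1] flags=0011 MI?F → skip
[2] flags=0011 LT?T → r1=0x95
[3] flags=0011 LS?F → skip
[4] flags=1000 → (cmp)
[5] flags=1000 EQ?F → skip
[6] flags=1000 VC?T → r0=0x59
[7] flags=1000 MI?T → r2=0x67

VAL = 0x67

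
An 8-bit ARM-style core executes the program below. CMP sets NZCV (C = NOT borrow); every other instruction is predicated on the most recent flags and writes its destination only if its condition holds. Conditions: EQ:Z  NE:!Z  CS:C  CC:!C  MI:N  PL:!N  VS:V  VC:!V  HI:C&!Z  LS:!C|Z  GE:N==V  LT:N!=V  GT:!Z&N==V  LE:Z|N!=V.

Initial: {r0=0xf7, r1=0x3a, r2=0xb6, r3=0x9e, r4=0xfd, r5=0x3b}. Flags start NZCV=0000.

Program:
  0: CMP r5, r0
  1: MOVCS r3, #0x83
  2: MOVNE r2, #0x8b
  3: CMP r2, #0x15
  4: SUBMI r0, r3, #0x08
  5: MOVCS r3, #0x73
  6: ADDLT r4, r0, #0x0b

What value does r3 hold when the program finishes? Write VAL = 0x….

[0] flags=0000 → (cmp)
[1] flags=0000 CS?F → skip
[2] flags=0000 NE?T → r2=0x8b
[3] flags=0011 → (cmp)
[4] flags=0011 MI?F → skip
[5] flags=0011 CS?T → r3=0x73
[6] flags=0011 LT?T → r4=0x02

VAL = 0x73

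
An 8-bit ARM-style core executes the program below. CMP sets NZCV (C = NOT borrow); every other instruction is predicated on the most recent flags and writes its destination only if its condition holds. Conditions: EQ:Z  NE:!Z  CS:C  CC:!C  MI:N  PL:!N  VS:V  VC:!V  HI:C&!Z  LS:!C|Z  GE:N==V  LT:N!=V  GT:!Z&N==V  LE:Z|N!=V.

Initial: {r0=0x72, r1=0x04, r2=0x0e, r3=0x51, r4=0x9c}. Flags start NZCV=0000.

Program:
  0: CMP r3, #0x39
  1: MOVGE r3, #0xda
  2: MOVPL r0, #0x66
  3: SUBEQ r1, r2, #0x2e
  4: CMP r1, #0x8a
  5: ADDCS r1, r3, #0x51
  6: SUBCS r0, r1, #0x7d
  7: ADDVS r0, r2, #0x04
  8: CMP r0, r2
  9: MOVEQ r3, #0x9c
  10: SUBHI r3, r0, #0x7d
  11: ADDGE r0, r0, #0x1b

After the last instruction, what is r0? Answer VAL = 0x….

0: ✓ CMP  NZCV=0010
1: ✓ MOVGE  r3←0xda
2: ✓ MOVPL  r0←0x66
3: · SUBEQ
4: ✓ CMP  NZCV=0000
5: · ADDCS
6: · SUBCS
7: · ADDVS
8: ✓ CMP  NZCV=0010
9: · MOVEQ
10: ✓ SUBHI  r3←0xe9
11: ✓ ADDGE  r0←0x81

VAL = 0x81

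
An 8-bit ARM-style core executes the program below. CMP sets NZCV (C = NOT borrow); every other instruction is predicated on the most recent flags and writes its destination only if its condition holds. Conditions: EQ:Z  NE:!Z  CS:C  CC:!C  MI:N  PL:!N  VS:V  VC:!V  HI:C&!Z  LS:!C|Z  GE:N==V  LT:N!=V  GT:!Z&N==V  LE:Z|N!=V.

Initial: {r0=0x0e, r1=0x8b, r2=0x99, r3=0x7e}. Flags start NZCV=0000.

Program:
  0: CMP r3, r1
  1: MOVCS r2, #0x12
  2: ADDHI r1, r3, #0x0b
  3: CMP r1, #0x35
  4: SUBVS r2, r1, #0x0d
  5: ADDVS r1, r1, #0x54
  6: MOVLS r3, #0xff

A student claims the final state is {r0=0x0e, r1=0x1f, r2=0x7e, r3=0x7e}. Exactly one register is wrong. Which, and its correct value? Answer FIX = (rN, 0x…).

[0] flags=1001 → (cmp)
[1] flags=1001 CS?F → skip
[2] flags=1001 HI?F → skip
[3] flags=0011 → (cmp)
[4] flags=0011 VS?T → r2=0x7e
[5] flags=0011 VS?T → r1=0xdf
[6] flags=0011 LS?F → skip

FIX = (r1, 0xdf)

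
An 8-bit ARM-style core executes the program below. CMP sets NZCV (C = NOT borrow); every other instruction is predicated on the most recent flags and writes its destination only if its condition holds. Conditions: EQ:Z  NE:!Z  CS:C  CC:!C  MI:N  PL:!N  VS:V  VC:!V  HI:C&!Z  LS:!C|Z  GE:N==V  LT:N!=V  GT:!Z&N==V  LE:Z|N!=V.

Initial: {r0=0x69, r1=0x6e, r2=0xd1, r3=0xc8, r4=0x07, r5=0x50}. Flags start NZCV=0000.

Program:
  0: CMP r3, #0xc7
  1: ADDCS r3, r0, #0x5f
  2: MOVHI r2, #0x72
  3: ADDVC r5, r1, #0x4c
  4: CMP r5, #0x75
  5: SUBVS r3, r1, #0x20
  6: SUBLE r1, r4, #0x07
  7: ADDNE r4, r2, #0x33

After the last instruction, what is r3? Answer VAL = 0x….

VAL = 0x4e

[0] flags=0010 → (cmp)
[1] flags=0010 CS?T → r3=0xc8
[2] flags=0010 HI?T → r2=0x72
[3] flags=0010 VC?T → r5=0xba
[4] flags=0011 → (cmp)
[5] flags=0011 VS?T → r3=0x4e
[6] flags=0011 LE?T → r1=0x00
[7] flags=0011 NE?T → r4=0xa5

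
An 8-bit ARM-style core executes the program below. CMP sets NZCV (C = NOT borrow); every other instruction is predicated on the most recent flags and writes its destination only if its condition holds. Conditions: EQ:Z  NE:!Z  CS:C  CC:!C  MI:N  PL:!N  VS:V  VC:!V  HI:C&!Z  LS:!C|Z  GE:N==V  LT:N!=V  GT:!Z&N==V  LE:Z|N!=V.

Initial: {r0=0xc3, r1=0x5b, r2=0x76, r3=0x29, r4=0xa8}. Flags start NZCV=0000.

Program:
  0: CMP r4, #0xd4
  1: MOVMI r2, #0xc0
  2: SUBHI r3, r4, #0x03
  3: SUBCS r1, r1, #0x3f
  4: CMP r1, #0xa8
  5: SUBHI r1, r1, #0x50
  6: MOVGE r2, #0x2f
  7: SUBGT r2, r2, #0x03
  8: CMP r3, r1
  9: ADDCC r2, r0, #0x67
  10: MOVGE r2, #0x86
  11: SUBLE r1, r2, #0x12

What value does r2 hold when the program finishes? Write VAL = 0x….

VAL = 0x2a

0: ✓ CMP  NZCV=1000
1: ✓ MOVMI  r2←0xc0
2: · SUBHI
3: · SUBCS
4: ✓ CMP  NZCV=1001
5: · SUBHI
6: ✓ MOVGE  r2←0x2f
7: ✓ SUBGT  r2←0x2c
8: ✓ CMP  NZCV=1000
9: ✓ ADDCC  r2←0x2a
10: · MOVGE
11: ✓ SUBLE  r1←0x18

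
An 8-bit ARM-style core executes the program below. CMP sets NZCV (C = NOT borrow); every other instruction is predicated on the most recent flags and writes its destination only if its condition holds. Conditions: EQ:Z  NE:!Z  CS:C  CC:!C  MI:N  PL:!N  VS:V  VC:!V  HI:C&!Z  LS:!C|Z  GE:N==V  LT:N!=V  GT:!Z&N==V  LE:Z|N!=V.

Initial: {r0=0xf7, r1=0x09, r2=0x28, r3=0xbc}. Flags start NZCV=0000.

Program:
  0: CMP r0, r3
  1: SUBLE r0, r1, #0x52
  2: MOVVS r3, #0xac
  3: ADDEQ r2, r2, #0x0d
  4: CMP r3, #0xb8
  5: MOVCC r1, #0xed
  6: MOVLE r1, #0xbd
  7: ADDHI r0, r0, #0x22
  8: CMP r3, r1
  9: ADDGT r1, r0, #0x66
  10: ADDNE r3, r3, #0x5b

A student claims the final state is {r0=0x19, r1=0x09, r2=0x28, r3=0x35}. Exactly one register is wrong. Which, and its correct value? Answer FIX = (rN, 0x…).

0: ✓ CMP  NZCV=0010
1: · SUBLE
2: · MOVVS
3: · ADDEQ
4: ✓ CMP  NZCV=0010
5: · MOVCC
6: · MOVLE
7: ✓ ADDHI  r0←0x19
8: ✓ CMP  NZCV=1010
9: · ADDGT
10: ✓ ADDNE  r3←0x17

FIX = (r3, 0x17)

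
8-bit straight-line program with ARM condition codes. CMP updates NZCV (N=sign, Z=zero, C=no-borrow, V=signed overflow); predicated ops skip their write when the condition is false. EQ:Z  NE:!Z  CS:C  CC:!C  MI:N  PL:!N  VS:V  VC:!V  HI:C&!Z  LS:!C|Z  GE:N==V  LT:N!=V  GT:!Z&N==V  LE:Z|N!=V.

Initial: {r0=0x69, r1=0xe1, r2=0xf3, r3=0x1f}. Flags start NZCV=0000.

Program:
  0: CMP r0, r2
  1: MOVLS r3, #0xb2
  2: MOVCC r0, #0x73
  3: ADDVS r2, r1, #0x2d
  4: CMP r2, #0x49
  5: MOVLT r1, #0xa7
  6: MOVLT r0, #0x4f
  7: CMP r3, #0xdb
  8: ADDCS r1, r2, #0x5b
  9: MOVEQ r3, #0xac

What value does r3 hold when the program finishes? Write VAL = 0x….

0: ✓ CMP  NZCV=0000
1: ✓ MOVLS  r3←0xb2
2: ✓ MOVCC  r0←0x73
3: · ADDVS
4: ✓ CMP  NZCV=1010
5: ✓ MOVLT  r1←0xa7
6: ✓ MOVLT  r0←0x4f
7: ✓ CMP  NZCV=1000
8: · ADDCS
9: · MOVEQ

VAL = 0xb2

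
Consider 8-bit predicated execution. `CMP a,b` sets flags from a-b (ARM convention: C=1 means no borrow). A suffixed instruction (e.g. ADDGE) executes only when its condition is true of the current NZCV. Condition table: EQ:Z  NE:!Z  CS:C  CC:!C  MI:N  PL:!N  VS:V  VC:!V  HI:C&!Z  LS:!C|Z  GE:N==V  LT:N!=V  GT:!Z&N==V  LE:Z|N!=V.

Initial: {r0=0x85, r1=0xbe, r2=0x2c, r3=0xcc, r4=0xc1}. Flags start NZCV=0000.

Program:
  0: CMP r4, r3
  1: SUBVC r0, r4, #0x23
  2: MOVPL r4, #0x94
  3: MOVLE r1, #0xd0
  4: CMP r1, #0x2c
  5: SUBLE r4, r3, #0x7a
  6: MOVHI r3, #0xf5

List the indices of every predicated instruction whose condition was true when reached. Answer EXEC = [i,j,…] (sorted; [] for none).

[0] flags=1000 → (cmp)
[1] flags=1000 VC?T → r0=0x9e
[2] flags=1000 PL?F → skip
[3] flags=1000 LE?T → r1=0xd0
[4] flags=1010 → (cmp)
[5] flags=1010 LE?T → r4=0x52
[6] flags=1010 HI?T → r3=0xf5

EXEC = [1,3,5,6]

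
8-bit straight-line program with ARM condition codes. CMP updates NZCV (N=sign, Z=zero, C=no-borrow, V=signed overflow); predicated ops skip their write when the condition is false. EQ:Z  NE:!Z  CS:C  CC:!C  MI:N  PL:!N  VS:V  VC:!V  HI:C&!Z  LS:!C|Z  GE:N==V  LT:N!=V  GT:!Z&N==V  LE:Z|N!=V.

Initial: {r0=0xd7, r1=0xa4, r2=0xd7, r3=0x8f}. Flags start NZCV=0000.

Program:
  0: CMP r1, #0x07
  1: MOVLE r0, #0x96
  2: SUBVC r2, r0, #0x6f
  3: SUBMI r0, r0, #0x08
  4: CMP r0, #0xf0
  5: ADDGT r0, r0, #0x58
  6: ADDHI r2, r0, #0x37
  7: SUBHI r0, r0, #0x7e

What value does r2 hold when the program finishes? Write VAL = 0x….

[0] flags=1010 → (cmp)
[1] flags=1010 LE?T → r0=0x96
[2] flags=1010 VC?T → r2=0x27
[3] flags=1010 MI?T → r0=0x8e
[4] flags=1000 → (cmp)
[5] flags=1000 GT?F → skip
[6] flags=1000 HI?F → skip
[7] flags=1000 HI?F → skip

VAL = 0x27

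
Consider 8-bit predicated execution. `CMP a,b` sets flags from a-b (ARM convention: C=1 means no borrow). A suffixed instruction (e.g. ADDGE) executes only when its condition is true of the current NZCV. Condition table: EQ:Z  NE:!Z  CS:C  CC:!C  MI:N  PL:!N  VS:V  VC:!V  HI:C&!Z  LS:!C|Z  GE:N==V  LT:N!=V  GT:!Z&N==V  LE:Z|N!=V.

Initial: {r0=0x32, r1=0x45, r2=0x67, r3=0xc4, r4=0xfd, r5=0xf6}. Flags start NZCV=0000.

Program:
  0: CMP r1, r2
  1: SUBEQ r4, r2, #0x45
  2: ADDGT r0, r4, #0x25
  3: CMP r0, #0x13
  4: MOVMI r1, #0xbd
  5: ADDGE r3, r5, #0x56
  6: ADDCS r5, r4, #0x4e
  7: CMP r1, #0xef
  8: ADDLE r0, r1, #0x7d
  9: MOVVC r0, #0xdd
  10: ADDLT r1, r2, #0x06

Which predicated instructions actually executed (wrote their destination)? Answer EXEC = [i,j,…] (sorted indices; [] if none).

[0] flags=1000 → (cmp)
[1] flags=1000 EQ?F → skip
[2] flags=1000 GT?F → skip
[3] flags=0010 → (cmp)
[4] flags=0010 MI?F → skip
[5] flags=0010 GE?T → r3=0x4c
[6] flags=0010 CS?T → r5=0x4b
[7] flags=0000 → (cmp)
[8] flags=0000 LE?F → skip
[9] flags=0000 VC?T → r0=0xdd
[10] flags=0000 LT?F → skip

EXEC = [5,6,9]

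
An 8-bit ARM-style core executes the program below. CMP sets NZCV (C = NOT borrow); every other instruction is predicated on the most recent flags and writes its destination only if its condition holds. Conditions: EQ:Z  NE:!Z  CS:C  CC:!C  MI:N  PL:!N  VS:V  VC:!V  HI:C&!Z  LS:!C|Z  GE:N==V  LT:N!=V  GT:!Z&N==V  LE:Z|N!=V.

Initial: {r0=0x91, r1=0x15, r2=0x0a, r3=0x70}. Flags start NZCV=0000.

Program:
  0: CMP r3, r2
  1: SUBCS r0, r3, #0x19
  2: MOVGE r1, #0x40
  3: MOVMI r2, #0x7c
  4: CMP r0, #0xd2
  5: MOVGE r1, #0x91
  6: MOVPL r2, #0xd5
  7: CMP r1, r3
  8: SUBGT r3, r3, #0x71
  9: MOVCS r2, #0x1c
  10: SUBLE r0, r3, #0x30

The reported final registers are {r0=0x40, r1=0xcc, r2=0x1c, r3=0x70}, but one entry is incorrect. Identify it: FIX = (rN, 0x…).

[0] flags=0010 → (cmp)
[1] flags=0010 CS?T → r0=0x57
[2] flags=0010 GE?T → r1=0x40
[3] flags=0010 MI?F → skip
[4] flags=1001 → (cmp)
[5] flags=1001 GE?T → r1=0x91
[6] flags=1001 PL?F → skip
[7] flags=0011 → (cmp)
[8] flags=0011 GT?F → skip
[9] flags=0011 CS?T → r2=0x1c
[10] flags=0011 LE?T → r0=0x40

FIX = (r1, 0x91)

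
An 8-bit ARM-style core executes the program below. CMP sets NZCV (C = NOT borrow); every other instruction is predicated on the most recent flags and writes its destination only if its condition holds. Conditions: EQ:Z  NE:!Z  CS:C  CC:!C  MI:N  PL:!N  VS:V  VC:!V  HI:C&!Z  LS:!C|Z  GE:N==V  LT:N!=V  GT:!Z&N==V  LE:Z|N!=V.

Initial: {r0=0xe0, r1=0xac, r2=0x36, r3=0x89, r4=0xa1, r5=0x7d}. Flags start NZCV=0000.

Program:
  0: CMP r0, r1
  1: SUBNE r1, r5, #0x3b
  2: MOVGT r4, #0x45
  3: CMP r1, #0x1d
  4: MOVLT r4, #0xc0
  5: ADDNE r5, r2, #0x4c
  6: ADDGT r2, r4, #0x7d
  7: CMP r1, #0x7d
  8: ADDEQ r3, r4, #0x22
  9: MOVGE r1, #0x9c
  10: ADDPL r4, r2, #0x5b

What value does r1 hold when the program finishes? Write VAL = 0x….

[0] flags=0010 → (cmp)
[1] flags=0010 NE?T → r1=0x42
[2] flags=0010 GT?T → r4=0x45
[3] flags=0010 → (cmp)
[4] flags=0010 LT?F → skip
[5] flags=0010 NE?T → r5=0x82
[6] flags=0010 GT?T → r2=0xc2
[7] flags=1000 → (cmp)
[8] flags=1000 EQ?F → skip
[9] flags=1000 GE?F → skip
[10] flags=1000 PL?F → skip

VAL = 0x42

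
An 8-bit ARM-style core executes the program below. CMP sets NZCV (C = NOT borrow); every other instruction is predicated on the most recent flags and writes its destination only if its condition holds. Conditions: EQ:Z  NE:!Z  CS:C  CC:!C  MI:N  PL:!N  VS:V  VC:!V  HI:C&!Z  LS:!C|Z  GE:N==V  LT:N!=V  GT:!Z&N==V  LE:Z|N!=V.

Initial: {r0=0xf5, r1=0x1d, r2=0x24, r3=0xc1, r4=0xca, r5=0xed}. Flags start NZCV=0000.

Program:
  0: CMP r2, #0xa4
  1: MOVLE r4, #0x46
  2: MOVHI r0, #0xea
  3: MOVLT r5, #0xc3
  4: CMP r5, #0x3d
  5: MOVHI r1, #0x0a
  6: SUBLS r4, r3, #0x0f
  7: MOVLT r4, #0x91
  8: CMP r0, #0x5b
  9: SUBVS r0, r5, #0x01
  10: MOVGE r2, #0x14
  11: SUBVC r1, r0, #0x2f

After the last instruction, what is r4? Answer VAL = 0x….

[0] flags=1001 → (cmp)
[1] flags=1001 LE?F → skip
[2] flags=1001 HI?F → skip
[3] flags=1001 LT?F → skip
[4] flags=1010 → (cmp)
[5] flags=1010 HI?T → r1=0x0a
[6] flags=1010 LS?F → skip
[7] flags=1010 LT?T → r4=0x91
[8] flags=1010 → (cmp)
[9] flags=1010 VS?F → skip
[10] flags=1010 GE?F → skip
[11] flags=1010 VC?T → r1=0xc6

VAL = 0x91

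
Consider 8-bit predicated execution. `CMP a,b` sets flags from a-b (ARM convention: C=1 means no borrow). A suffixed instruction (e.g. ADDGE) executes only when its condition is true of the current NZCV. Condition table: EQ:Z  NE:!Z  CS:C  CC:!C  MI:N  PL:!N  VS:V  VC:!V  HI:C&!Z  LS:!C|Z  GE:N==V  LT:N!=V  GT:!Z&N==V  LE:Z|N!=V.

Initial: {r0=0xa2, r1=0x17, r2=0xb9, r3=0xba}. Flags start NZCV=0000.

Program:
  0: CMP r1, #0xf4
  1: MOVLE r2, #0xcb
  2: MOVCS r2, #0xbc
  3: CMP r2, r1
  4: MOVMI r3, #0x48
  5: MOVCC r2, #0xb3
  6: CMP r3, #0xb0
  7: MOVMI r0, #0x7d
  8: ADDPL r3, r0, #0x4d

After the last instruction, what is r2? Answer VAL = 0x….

0: ✓ CMP  NZCV=0000
1: · MOVLE
2: · MOVCS
3: ✓ CMP  NZCV=1010
4: ✓ MOVMI  r3←0x48
5: · MOVCC
6: ✓ CMP  NZCV=1001
7: ✓ MOVMI  r0←0x7d
8: · ADDPL

VAL = 0xb9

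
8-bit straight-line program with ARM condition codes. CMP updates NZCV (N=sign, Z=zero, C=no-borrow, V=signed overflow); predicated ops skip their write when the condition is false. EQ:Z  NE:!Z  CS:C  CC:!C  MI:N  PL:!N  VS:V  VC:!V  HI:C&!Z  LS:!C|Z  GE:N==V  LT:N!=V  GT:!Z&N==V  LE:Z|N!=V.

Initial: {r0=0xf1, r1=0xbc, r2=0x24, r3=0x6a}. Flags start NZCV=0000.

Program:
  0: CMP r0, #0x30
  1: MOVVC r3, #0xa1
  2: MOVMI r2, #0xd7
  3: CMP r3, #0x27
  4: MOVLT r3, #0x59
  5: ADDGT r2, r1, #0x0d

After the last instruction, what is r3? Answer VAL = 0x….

0: ✓ CMP  NZCV=1010
1: ✓ MOVVC  r3←0xa1
2: ✓ MOVMI  r2←0xd7
3: ✓ CMP  NZCV=0011
4: ✓ MOVLT  r3←0x59
5: · ADDGT

VAL = 0x59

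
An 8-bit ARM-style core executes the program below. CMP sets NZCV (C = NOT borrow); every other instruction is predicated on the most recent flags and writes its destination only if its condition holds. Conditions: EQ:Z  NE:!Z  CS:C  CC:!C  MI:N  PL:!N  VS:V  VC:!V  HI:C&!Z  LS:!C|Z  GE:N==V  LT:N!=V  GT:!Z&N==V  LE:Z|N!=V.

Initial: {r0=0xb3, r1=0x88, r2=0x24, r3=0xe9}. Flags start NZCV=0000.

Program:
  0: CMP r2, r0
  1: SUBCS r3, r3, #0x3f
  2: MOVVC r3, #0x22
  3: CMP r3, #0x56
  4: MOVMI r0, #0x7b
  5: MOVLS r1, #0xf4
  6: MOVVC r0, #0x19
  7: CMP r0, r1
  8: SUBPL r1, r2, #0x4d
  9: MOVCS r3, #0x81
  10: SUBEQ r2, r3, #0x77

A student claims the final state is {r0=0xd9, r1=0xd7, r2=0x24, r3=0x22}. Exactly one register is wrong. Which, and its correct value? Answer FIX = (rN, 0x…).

0: ✓ CMP  NZCV=0000
1: · SUBCS
2: ✓ MOVVC  r3←0x22
3: ✓ CMP  NZCV=1000
4: ✓ MOVMI  r0←0x7b
5: ✓ MOVLS  r1←0xf4
6: ✓ MOVVC  r0←0x19
7: ✓ CMP  NZCV=0000
8: ✓ SUBPL  r1←0xd7
9: · MOVCS
10: · SUBEQ

FIX = (r0, 0x19)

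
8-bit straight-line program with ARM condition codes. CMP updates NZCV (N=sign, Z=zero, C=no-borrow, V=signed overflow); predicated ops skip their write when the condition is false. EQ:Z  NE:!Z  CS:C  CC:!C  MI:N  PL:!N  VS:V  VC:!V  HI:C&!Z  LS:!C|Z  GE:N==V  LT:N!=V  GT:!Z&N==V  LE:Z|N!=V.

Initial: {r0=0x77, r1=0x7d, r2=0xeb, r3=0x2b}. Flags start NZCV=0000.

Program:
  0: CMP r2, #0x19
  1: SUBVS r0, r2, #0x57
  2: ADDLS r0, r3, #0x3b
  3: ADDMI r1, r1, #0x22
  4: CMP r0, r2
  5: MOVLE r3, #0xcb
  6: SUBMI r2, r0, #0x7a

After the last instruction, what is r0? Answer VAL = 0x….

0: ✓ CMP  NZCV=1010
1: · SUBVS
2: · ADDLS
3: ✓ ADDMI  r1←0x9f
4: ✓ CMP  NZCV=1001
5: · MOVLE
6: ✓ SUBMI  r2←0xfd

VAL = 0x77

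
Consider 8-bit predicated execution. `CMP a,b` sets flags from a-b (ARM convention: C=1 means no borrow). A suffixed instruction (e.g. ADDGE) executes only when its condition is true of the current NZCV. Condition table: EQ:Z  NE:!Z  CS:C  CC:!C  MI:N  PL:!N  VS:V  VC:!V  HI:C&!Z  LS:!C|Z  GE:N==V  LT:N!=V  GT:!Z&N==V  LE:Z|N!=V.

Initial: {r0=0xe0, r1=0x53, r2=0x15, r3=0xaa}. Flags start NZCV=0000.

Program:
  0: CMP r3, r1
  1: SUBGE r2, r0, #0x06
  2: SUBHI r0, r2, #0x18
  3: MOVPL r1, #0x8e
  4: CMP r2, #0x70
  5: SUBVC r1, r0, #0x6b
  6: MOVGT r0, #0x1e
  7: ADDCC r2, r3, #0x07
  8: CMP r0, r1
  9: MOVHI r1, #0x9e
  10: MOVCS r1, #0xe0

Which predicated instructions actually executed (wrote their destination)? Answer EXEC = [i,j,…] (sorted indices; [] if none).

EXEC = [2,3,5,7,9,10]

[0] flags=0011 → (cmp)
[1] flags=0011 GE?F → skip
[2] flags=0011 HI?T → r0=0xfd
[3] flags=0011 PL?T → r1=0x8e
[4] flags=1000 → (cmp)
[5] flags=1000 VC?T → r1=0x92
[6] flags=1000 GT?F → skip
[7] flags=1000 CC?T → r2=0xb1
[8] flags=0010 → (cmp)
[9] flags=0010 HI?T → r1=0x9e
[10] flags=0010 CS?T → r1=0xe0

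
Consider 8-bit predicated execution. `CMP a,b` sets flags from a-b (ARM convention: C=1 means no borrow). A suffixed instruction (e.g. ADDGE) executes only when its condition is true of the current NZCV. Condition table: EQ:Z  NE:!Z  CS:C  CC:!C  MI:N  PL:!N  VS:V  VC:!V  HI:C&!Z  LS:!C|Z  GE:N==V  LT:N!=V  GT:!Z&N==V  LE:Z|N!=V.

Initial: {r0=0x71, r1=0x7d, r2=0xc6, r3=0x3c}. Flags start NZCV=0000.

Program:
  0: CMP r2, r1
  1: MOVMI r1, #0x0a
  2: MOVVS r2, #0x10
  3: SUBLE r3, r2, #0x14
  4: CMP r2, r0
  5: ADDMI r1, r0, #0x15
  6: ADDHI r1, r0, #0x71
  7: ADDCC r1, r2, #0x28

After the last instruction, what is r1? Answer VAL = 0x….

VAL = 0x38

0: ✓ CMP  NZCV=0011
1: · MOVMI
2: ✓ MOVVS  r2←0x10
3: ✓ SUBLE  r3←0xfc
4: ✓ CMP  NZCV=1000
5: ✓ ADDMI  r1←0x86
6: · ADDHI
7: ✓ ADDCC  r1←0x38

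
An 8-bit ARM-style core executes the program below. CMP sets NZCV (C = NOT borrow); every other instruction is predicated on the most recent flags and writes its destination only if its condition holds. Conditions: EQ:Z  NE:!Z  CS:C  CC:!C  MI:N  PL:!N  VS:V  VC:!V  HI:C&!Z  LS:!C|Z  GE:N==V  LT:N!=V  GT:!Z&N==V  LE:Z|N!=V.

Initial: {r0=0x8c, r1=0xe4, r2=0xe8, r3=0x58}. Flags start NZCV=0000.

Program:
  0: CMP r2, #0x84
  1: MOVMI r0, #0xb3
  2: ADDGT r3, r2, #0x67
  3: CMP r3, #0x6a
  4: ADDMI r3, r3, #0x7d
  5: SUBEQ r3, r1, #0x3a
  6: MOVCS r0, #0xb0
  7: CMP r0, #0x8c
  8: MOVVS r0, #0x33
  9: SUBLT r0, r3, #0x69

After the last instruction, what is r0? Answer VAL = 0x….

VAL = 0x8c

0: ✓ CMP  NZCV=0010
1: · MOVMI
2: ✓ ADDGT  r3←0x4f
3: ✓ CMP  NZCV=1000
4: ✓ ADDMI  r3←0xcc
5: · SUBEQ
6: · MOVCS
7: ✓ CMP  NZCV=0110
8: · MOVVS
9: · SUBLT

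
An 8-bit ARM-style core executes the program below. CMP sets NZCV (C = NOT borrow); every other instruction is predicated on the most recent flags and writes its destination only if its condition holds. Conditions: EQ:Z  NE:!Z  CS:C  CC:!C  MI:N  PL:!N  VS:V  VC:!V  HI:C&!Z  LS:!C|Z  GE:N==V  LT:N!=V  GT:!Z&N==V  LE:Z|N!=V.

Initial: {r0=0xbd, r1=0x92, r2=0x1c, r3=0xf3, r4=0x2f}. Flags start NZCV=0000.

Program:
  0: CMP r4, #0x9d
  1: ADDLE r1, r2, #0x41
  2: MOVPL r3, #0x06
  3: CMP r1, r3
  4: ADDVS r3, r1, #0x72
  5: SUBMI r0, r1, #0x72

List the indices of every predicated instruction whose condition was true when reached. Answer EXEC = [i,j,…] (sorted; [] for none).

EXEC = [5]

0: ✓ CMP  NZCV=1001
1: · ADDLE
2: · MOVPL
3: ✓ CMP  NZCV=1000
4: · ADDVS
5: ✓ SUBMI  r0←0x20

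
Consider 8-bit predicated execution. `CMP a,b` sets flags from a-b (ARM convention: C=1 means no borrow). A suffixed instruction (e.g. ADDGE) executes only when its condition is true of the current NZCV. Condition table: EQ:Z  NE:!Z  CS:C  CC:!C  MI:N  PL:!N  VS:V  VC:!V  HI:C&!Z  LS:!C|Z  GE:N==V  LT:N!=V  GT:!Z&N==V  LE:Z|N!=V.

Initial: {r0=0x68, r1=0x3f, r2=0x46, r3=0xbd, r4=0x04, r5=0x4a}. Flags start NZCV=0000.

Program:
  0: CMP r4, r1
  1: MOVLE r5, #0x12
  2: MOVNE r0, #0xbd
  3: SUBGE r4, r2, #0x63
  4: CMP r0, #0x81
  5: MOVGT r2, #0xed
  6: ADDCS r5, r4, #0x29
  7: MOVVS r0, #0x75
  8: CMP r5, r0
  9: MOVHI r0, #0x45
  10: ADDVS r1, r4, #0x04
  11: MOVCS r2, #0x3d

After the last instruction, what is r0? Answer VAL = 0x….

VAL = 0xbd

0: ✓ CMP  NZCV=1000
1: ✓ MOVLE  r5←0x12
2: ✓ MOVNE  r0←0xbd
3: · SUBGE
4: ✓ CMP  NZCV=0010
5: ✓ MOVGT  r2←0xed
6: ✓ ADDCS  r5←0x2d
7: · MOVVS
8: ✓ CMP  NZCV=0000
9: · MOVHI
10: · ADDVS
11: · MOVCS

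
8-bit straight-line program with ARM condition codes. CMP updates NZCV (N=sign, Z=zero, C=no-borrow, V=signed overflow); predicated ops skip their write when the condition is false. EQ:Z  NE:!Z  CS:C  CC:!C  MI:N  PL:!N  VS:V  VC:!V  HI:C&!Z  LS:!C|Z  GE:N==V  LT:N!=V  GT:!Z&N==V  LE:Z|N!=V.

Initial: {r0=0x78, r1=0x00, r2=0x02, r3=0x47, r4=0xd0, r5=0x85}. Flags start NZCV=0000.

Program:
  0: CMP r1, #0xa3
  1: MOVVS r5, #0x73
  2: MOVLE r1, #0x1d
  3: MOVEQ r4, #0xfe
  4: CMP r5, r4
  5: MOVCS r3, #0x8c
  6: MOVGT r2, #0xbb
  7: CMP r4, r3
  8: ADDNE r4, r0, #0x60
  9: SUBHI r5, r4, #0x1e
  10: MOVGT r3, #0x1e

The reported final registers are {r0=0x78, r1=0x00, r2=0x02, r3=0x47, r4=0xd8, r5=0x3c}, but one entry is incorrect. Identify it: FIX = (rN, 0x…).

FIX = (r5, 0xba)

[0] flags=0000 → (cmp)
[1] flags=0000 VS?F → skip
[2] flags=0000 LE?F → skip
[3] flags=0000 EQ?F → skip
[4] flags=1000 → (cmp)
[5] flags=1000 CS?F → skip
[6] flags=1000 GT?F → skip
[7] flags=1010 → (cmp)
[8] flags=1010 NE?T → r4=0xd8
[9] flags=1010 HI?T → r5=0xba
[10] flags=1010 GT?F → skip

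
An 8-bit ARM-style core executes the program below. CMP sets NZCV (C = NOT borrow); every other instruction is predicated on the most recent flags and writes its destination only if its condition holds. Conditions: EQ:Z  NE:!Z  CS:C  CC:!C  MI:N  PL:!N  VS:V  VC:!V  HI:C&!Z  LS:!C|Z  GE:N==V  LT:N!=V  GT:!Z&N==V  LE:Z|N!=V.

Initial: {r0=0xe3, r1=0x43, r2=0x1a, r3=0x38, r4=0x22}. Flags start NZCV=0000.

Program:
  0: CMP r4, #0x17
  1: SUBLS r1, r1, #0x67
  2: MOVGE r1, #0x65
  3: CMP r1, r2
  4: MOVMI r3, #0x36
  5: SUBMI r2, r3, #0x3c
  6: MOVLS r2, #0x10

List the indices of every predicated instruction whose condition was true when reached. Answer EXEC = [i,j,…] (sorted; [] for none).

EXEC = [2]

0: ✓ CMP  NZCV=0010
1: · SUBLS
2: ✓ MOVGE  r1←0x65
3: ✓ CMP  NZCV=0010
4: · MOVMI
5: · SUBMI
6: · MOVLS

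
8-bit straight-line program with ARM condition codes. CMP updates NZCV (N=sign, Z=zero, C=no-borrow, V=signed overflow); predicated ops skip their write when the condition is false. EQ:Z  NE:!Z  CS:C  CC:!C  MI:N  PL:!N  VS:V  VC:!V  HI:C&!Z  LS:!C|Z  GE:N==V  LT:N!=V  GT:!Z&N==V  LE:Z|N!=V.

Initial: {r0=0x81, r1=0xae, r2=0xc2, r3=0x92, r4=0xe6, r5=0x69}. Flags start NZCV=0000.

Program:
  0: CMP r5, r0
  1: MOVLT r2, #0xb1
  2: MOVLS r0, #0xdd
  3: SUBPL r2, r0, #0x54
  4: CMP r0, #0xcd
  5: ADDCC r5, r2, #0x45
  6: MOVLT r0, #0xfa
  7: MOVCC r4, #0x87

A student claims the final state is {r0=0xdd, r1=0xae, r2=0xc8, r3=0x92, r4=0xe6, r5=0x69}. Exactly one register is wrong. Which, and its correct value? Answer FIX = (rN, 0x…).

FIX = (r2, 0xc2)

[0] flags=1001 → (cmp)
[1] flags=1001 LT?F → skip
[2] flags=1001 LS?T → r0=0xdd
[3] flags=1001 PL?F → skip
[4] flags=0010 → (cmp)
[5] flags=0010 CC?F → skip
[6] flags=0010 LT?F → skip
[7] flags=0010 CC?F → skip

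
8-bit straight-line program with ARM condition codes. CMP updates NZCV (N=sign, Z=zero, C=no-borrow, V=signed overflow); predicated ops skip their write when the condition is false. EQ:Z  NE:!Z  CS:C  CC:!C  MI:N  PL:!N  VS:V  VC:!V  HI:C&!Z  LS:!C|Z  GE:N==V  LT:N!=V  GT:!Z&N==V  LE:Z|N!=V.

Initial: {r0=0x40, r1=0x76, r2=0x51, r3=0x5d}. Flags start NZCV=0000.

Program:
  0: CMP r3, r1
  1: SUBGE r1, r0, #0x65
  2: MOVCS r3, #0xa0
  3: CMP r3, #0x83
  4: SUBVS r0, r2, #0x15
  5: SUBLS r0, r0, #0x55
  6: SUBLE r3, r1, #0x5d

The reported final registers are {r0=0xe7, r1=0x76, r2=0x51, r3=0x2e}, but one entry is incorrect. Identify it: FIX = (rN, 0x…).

0: ✓ CMP  NZCV=1000
1: · SUBGE
2: · MOVCS
3: ✓ CMP  NZCV=1001
4: ✓ SUBVS  r0←0x3c
5: ✓ SUBLS  r0←0xe7
6: · SUBLE

FIX = (r3, 0x5d)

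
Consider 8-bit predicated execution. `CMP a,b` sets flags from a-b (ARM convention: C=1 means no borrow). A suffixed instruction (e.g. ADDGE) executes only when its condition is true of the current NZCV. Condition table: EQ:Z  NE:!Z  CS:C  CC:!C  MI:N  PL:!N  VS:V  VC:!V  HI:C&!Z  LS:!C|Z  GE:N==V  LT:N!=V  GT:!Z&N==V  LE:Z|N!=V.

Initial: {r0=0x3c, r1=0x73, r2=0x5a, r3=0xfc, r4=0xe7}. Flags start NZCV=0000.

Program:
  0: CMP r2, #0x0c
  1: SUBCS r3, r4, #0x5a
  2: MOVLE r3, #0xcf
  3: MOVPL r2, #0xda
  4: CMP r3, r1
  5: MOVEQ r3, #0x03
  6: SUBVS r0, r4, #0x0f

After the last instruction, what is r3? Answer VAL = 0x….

VAL = 0x8d

[0] flags=0010 → (cmp)
[1] flags=0010 CS?T → r3=0x8d
[2] flags=0010 LE?F → skip
[3] flags=0010 PL?T → r2=0xda
[4] flags=0011 → (cmp)
[5] flags=0011 EQ?F → skip
[6] flags=0011 VS?T → r0=0xd8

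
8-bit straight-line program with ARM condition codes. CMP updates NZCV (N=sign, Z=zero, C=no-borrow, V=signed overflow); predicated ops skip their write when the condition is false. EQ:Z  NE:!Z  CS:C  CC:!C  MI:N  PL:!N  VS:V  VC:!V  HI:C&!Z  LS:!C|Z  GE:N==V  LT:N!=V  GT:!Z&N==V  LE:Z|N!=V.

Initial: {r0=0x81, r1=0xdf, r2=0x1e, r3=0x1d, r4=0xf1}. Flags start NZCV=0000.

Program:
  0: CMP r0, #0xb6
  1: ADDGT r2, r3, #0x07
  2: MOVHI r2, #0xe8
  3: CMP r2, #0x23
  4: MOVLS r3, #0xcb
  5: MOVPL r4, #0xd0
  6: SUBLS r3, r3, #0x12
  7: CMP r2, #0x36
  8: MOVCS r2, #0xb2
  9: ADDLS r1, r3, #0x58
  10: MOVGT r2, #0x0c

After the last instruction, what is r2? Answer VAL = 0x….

VAL = 0x1e

0: ✓ CMP  NZCV=1000
1: · ADDGT
2: · MOVHI
3: ✓ CMP  NZCV=1000
4: ✓ MOVLS  r3←0xcb
5: · MOVPL
6: ✓ SUBLS  r3←0xb9
7: ✓ CMP  NZCV=1000
8: · MOVCS
9: ✓ ADDLS  r1←0x11
10: · MOVGT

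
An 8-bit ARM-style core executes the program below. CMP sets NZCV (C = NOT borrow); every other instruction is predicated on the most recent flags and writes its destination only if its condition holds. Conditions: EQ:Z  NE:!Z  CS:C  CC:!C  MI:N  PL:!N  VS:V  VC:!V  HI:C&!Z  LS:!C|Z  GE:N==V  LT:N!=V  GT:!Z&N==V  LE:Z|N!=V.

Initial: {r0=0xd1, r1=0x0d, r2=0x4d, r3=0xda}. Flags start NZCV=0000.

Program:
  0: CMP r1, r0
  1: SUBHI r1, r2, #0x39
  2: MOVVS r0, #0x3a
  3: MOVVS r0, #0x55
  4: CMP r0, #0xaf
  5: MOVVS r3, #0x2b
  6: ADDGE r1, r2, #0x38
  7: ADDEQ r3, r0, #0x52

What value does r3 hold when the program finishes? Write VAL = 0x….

0: ✓ CMP  NZCV=0000
1: · SUBHI
2: · MOVVS
3: · MOVVS
4: ✓ CMP  NZCV=0010
5: · MOVVS
6: ✓ ADDGE  r1←0x85
7: · ADDEQ

VAL = 0xda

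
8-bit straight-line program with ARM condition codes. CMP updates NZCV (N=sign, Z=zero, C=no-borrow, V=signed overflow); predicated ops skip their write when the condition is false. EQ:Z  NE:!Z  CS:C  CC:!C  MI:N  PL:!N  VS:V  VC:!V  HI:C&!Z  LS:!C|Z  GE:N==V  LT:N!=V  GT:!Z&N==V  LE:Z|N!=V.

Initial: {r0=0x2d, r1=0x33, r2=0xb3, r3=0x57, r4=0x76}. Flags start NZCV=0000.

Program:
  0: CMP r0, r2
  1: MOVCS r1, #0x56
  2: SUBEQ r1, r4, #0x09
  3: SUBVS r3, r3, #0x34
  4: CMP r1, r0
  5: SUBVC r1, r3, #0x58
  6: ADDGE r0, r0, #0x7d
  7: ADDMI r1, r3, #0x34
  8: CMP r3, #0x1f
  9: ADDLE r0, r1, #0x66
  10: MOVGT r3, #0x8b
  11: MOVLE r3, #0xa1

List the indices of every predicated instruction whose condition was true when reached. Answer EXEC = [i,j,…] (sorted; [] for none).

EXEC = [5,6,10]

0: ✓ CMP  NZCV=0000
1: · MOVCS
2: · SUBEQ
3: · SUBVS
4: ✓ CMP  NZCV=0010
5: ✓ SUBVC  r1←0xff
6: ✓ ADDGE  r0←0xaa
7: · ADDMI
8: ✓ CMP  NZCV=0010
9: · ADDLE
10: ✓ MOVGT  r3←0x8b
11: · MOVLE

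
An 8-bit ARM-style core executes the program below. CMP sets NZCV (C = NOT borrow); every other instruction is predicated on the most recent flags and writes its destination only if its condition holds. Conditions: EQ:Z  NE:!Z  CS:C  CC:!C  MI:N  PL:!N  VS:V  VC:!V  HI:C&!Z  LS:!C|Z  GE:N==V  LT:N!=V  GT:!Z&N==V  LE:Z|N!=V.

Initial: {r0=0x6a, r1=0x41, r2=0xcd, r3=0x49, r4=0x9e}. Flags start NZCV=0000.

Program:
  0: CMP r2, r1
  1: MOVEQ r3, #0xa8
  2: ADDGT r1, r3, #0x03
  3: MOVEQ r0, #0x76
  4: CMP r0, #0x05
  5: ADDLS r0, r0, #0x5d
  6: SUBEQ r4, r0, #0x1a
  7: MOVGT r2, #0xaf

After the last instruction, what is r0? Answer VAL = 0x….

VAL = 0x6a

0: ✓ CMP  NZCV=1010
1: · MOVEQ
2: · ADDGT
3: · MOVEQ
4: ✓ CMP  NZCV=0010
5: · ADDLS
6: · SUBEQ
7: ✓ MOVGT  r2←0xaf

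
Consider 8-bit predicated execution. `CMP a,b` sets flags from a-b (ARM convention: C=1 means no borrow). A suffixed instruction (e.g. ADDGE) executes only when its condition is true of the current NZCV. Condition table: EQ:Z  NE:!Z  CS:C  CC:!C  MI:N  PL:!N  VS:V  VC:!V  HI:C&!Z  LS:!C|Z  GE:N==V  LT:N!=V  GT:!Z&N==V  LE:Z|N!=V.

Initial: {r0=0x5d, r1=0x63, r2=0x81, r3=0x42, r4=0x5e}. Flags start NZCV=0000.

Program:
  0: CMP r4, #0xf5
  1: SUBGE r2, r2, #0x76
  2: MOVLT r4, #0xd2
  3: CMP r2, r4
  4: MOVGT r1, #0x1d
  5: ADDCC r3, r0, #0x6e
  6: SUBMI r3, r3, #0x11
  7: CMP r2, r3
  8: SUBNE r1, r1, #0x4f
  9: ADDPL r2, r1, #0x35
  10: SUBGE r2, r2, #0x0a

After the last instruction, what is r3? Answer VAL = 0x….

VAL = 0xba

0: ✓ CMP  NZCV=0000
1: ✓ SUBGE  r2←0x0b
2: · MOVLT
3: ✓ CMP  NZCV=1000
4: · MOVGT
5: ✓ ADDCC  r3←0xcb
6: ✓ SUBMI  r3←0xba
7: ✓ CMP  NZCV=0000
8: ✓ SUBNE  r1←0x14
9: ✓ ADDPL  r2←0x49
10: ✓ SUBGE  r2←0x3f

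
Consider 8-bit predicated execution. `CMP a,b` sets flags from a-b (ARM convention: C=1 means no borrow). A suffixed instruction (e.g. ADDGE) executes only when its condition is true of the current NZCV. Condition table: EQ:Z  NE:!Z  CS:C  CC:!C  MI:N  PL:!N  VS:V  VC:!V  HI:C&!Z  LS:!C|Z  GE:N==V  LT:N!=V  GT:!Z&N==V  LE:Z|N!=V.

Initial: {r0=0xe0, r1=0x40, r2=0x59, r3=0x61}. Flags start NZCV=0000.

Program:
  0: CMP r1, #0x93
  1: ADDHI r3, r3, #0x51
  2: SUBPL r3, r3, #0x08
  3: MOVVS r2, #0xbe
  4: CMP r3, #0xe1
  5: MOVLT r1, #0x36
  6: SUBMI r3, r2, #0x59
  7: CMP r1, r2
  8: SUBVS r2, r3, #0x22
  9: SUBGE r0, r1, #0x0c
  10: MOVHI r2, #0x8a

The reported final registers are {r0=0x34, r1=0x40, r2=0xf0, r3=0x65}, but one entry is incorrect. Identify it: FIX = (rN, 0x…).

FIX = (r2, 0x43)

[0] flags=1001 → (cmp)
[1] flags=1001 HI?F → skip
[2] flags=1001 PL?F → skip
[3] flags=1001 VS?T → r2=0xbe
[4] flags=1001 → (cmp)
[5] flags=1001 LT?F → skip
[6] flags=1001 MI?T → r3=0x65
[7] flags=1001 → (cmp)
[8] flags=1001 VS?T → r2=0x43
[9] flags=1001 GE?T → r0=0x34
[10] flags=1001 HI?F → skip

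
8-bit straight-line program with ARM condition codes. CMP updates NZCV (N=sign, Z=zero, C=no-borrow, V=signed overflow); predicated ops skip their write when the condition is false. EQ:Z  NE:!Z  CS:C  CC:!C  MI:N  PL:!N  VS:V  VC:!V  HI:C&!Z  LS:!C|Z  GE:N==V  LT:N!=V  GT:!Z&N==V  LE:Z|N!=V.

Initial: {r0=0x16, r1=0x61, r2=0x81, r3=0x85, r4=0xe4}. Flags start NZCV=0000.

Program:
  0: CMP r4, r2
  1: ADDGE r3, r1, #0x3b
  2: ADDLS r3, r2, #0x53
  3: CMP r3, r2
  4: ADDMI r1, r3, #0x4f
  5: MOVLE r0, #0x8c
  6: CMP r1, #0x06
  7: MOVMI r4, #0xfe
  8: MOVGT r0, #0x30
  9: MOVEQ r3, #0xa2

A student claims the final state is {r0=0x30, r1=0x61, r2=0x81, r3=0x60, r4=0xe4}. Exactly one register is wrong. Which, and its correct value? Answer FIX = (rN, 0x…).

0: ✓ CMP  NZCV=0010
1: ✓ ADDGE  r3←0x9c
2: · ADDLS
3: ✓ CMP  NZCV=0010
4: · ADDMI
5: · MOVLE
6: ✓ CMP  NZCV=0010
7: · MOVMI
8: ✓ MOVGT  r0←0x30
9: · MOVEQ

FIX = (r3, 0x9c)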